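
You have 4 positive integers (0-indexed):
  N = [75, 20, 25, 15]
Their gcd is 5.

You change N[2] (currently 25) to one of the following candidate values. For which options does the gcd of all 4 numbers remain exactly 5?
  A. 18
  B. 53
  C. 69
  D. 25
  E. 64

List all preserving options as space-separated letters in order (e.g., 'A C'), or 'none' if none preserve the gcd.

Old gcd = 5; gcd of others (without N[2]) = 5
New gcd for candidate v: gcd(5, v). Preserves old gcd iff gcd(5, v) = 5.
  Option A: v=18, gcd(5,18)=1 -> changes
  Option B: v=53, gcd(5,53)=1 -> changes
  Option C: v=69, gcd(5,69)=1 -> changes
  Option D: v=25, gcd(5,25)=5 -> preserves
  Option E: v=64, gcd(5,64)=1 -> changes

Answer: D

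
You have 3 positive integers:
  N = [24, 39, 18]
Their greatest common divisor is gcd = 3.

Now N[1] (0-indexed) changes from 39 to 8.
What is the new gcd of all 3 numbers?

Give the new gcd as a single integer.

Answer: 2

Derivation:
Numbers: [24, 39, 18], gcd = 3
Change: index 1, 39 -> 8
gcd of the OTHER numbers (without index 1): gcd([24, 18]) = 6
New gcd = gcd(g_others, new_val) = gcd(6, 8) = 2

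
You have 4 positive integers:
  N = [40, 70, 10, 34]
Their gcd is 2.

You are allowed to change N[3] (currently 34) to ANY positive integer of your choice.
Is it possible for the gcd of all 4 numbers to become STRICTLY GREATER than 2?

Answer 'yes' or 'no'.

Current gcd = 2
gcd of all OTHER numbers (without N[3]=34): gcd([40, 70, 10]) = 10
The new gcd after any change is gcd(10, new_value).
This can be at most 10.
Since 10 > old gcd 2, the gcd CAN increase (e.g., set N[3] = 10).

Answer: yes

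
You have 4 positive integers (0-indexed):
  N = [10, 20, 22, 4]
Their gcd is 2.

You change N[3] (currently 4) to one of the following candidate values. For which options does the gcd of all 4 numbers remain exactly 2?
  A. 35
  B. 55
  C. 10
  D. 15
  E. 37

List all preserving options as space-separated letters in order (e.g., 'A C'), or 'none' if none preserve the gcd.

Old gcd = 2; gcd of others (without N[3]) = 2
New gcd for candidate v: gcd(2, v). Preserves old gcd iff gcd(2, v) = 2.
  Option A: v=35, gcd(2,35)=1 -> changes
  Option B: v=55, gcd(2,55)=1 -> changes
  Option C: v=10, gcd(2,10)=2 -> preserves
  Option D: v=15, gcd(2,15)=1 -> changes
  Option E: v=37, gcd(2,37)=1 -> changes

Answer: C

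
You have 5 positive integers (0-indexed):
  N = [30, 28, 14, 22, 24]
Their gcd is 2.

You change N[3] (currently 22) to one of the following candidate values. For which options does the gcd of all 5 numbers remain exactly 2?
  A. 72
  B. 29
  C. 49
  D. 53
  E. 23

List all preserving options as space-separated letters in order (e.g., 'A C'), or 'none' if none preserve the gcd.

Old gcd = 2; gcd of others (without N[3]) = 2
New gcd for candidate v: gcd(2, v). Preserves old gcd iff gcd(2, v) = 2.
  Option A: v=72, gcd(2,72)=2 -> preserves
  Option B: v=29, gcd(2,29)=1 -> changes
  Option C: v=49, gcd(2,49)=1 -> changes
  Option D: v=53, gcd(2,53)=1 -> changes
  Option E: v=23, gcd(2,23)=1 -> changes

Answer: A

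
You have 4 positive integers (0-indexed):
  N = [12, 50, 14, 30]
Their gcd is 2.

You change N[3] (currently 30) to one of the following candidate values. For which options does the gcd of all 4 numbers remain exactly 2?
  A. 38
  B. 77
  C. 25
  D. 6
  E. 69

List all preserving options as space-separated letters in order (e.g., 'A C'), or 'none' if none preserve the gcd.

Old gcd = 2; gcd of others (without N[3]) = 2
New gcd for candidate v: gcd(2, v). Preserves old gcd iff gcd(2, v) = 2.
  Option A: v=38, gcd(2,38)=2 -> preserves
  Option B: v=77, gcd(2,77)=1 -> changes
  Option C: v=25, gcd(2,25)=1 -> changes
  Option D: v=6, gcd(2,6)=2 -> preserves
  Option E: v=69, gcd(2,69)=1 -> changes

Answer: A D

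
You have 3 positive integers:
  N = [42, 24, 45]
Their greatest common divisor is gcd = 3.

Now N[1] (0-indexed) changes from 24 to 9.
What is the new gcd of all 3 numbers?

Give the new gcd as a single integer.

Answer: 3

Derivation:
Numbers: [42, 24, 45], gcd = 3
Change: index 1, 24 -> 9
gcd of the OTHER numbers (without index 1): gcd([42, 45]) = 3
New gcd = gcd(g_others, new_val) = gcd(3, 9) = 3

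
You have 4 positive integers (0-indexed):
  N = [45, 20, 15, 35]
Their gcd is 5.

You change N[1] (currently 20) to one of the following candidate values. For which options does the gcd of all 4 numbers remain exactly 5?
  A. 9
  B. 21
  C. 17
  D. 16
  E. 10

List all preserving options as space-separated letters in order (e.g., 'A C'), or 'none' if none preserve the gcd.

Old gcd = 5; gcd of others (without N[1]) = 5
New gcd for candidate v: gcd(5, v). Preserves old gcd iff gcd(5, v) = 5.
  Option A: v=9, gcd(5,9)=1 -> changes
  Option B: v=21, gcd(5,21)=1 -> changes
  Option C: v=17, gcd(5,17)=1 -> changes
  Option D: v=16, gcd(5,16)=1 -> changes
  Option E: v=10, gcd(5,10)=5 -> preserves

Answer: E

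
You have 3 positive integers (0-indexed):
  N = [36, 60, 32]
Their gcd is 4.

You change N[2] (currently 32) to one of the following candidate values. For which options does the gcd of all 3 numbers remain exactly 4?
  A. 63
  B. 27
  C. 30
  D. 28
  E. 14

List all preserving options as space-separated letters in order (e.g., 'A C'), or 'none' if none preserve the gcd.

Answer: D

Derivation:
Old gcd = 4; gcd of others (without N[2]) = 12
New gcd for candidate v: gcd(12, v). Preserves old gcd iff gcd(12, v) = 4.
  Option A: v=63, gcd(12,63)=3 -> changes
  Option B: v=27, gcd(12,27)=3 -> changes
  Option C: v=30, gcd(12,30)=6 -> changes
  Option D: v=28, gcd(12,28)=4 -> preserves
  Option E: v=14, gcd(12,14)=2 -> changes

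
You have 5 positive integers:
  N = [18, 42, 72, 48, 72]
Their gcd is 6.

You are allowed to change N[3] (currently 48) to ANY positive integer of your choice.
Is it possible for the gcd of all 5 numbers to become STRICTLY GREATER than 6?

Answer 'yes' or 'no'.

Current gcd = 6
gcd of all OTHER numbers (without N[3]=48): gcd([18, 42, 72, 72]) = 6
The new gcd after any change is gcd(6, new_value).
This can be at most 6.
Since 6 = old gcd 6, the gcd can only stay the same or decrease.

Answer: no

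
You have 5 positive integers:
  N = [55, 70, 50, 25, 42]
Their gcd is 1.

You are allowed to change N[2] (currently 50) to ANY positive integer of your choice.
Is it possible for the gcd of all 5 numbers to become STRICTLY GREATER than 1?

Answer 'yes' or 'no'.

Answer: no

Derivation:
Current gcd = 1
gcd of all OTHER numbers (without N[2]=50): gcd([55, 70, 25, 42]) = 1
The new gcd after any change is gcd(1, new_value).
This can be at most 1.
Since 1 = old gcd 1, the gcd can only stay the same or decrease.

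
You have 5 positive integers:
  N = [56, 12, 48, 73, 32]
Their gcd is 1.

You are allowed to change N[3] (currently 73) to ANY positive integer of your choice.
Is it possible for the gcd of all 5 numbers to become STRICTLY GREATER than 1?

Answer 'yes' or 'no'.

Answer: yes

Derivation:
Current gcd = 1
gcd of all OTHER numbers (without N[3]=73): gcd([56, 12, 48, 32]) = 4
The new gcd after any change is gcd(4, new_value).
This can be at most 4.
Since 4 > old gcd 1, the gcd CAN increase (e.g., set N[3] = 4).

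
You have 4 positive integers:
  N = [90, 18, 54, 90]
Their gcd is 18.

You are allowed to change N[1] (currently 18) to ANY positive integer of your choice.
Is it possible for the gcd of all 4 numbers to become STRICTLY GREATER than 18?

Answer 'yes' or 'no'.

Answer: no

Derivation:
Current gcd = 18
gcd of all OTHER numbers (without N[1]=18): gcd([90, 54, 90]) = 18
The new gcd after any change is gcd(18, new_value).
This can be at most 18.
Since 18 = old gcd 18, the gcd can only stay the same or decrease.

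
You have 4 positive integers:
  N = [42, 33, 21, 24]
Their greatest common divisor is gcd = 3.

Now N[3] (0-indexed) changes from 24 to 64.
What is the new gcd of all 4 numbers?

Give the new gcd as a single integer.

Answer: 1

Derivation:
Numbers: [42, 33, 21, 24], gcd = 3
Change: index 3, 24 -> 64
gcd of the OTHER numbers (without index 3): gcd([42, 33, 21]) = 3
New gcd = gcd(g_others, new_val) = gcd(3, 64) = 1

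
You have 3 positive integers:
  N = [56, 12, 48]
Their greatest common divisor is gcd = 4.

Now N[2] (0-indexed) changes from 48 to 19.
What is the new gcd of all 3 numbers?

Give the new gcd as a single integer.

Answer: 1

Derivation:
Numbers: [56, 12, 48], gcd = 4
Change: index 2, 48 -> 19
gcd of the OTHER numbers (without index 2): gcd([56, 12]) = 4
New gcd = gcd(g_others, new_val) = gcd(4, 19) = 1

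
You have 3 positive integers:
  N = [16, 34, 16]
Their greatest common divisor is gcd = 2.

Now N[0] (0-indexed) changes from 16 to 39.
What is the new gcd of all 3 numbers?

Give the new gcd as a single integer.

Answer: 1

Derivation:
Numbers: [16, 34, 16], gcd = 2
Change: index 0, 16 -> 39
gcd of the OTHER numbers (without index 0): gcd([34, 16]) = 2
New gcd = gcd(g_others, new_val) = gcd(2, 39) = 1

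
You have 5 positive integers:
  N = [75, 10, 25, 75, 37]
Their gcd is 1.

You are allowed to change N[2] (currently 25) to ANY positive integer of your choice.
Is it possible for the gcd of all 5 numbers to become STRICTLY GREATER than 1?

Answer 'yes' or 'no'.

Answer: no

Derivation:
Current gcd = 1
gcd of all OTHER numbers (without N[2]=25): gcd([75, 10, 75, 37]) = 1
The new gcd after any change is gcd(1, new_value).
This can be at most 1.
Since 1 = old gcd 1, the gcd can only stay the same or decrease.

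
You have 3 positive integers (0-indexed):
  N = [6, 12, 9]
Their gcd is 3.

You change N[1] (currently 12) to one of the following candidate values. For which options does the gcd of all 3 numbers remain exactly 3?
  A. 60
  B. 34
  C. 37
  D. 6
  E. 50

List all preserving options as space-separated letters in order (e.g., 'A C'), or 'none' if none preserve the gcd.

Old gcd = 3; gcd of others (without N[1]) = 3
New gcd for candidate v: gcd(3, v). Preserves old gcd iff gcd(3, v) = 3.
  Option A: v=60, gcd(3,60)=3 -> preserves
  Option B: v=34, gcd(3,34)=1 -> changes
  Option C: v=37, gcd(3,37)=1 -> changes
  Option D: v=6, gcd(3,6)=3 -> preserves
  Option E: v=50, gcd(3,50)=1 -> changes

Answer: A D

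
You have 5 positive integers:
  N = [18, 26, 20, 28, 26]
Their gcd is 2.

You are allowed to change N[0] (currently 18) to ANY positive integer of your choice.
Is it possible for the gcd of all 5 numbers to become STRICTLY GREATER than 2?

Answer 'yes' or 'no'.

Current gcd = 2
gcd of all OTHER numbers (without N[0]=18): gcd([26, 20, 28, 26]) = 2
The new gcd after any change is gcd(2, new_value).
This can be at most 2.
Since 2 = old gcd 2, the gcd can only stay the same or decrease.

Answer: no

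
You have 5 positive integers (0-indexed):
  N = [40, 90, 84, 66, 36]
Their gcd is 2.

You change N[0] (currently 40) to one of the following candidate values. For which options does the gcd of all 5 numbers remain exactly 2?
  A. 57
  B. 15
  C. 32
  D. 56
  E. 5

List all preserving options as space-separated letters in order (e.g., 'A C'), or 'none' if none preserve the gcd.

Answer: C D

Derivation:
Old gcd = 2; gcd of others (without N[0]) = 6
New gcd for candidate v: gcd(6, v). Preserves old gcd iff gcd(6, v) = 2.
  Option A: v=57, gcd(6,57)=3 -> changes
  Option B: v=15, gcd(6,15)=3 -> changes
  Option C: v=32, gcd(6,32)=2 -> preserves
  Option D: v=56, gcd(6,56)=2 -> preserves
  Option E: v=5, gcd(6,5)=1 -> changes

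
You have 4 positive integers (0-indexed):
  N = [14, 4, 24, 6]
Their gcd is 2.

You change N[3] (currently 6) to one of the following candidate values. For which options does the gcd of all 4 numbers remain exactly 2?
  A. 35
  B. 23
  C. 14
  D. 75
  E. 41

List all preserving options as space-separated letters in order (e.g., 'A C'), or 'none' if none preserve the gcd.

Old gcd = 2; gcd of others (without N[3]) = 2
New gcd for candidate v: gcd(2, v). Preserves old gcd iff gcd(2, v) = 2.
  Option A: v=35, gcd(2,35)=1 -> changes
  Option B: v=23, gcd(2,23)=1 -> changes
  Option C: v=14, gcd(2,14)=2 -> preserves
  Option D: v=75, gcd(2,75)=1 -> changes
  Option E: v=41, gcd(2,41)=1 -> changes

Answer: C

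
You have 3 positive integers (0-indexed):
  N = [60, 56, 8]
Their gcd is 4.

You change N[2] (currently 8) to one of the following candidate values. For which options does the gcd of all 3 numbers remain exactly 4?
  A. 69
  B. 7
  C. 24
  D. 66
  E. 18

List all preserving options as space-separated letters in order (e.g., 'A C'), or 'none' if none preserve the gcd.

Answer: C

Derivation:
Old gcd = 4; gcd of others (without N[2]) = 4
New gcd for candidate v: gcd(4, v). Preserves old gcd iff gcd(4, v) = 4.
  Option A: v=69, gcd(4,69)=1 -> changes
  Option B: v=7, gcd(4,7)=1 -> changes
  Option C: v=24, gcd(4,24)=4 -> preserves
  Option D: v=66, gcd(4,66)=2 -> changes
  Option E: v=18, gcd(4,18)=2 -> changes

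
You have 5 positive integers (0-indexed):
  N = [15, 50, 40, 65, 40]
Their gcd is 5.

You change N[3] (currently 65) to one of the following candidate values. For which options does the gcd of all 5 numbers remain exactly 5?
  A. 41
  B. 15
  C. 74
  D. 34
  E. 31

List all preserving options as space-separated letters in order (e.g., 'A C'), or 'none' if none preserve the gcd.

Old gcd = 5; gcd of others (without N[3]) = 5
New gcd for candidate v: gcd(5, v). Preserves old gcd iff gcd(5, v) = 5.
  Option A: v=41, gcd(5,41)=1 -> changes
  Option B: v=15, gcd(5,15)=5 -> preserves
  Option C: v=74, gcd(5,74)=1 -> changes
  Option D: v=34, gcd(5,34)=1 -> changes
  Option E: v=31, gcd(5,31)=1 -> changes

Answer: B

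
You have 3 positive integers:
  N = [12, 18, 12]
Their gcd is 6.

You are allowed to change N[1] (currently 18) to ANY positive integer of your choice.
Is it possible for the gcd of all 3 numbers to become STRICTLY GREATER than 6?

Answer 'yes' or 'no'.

Current gcd = 6
gcd of all OTHER numbers (without N[1]=18): gcd([12, 12]) = 12
The new gcd after any change is gcd(12, new_value).
This can be at most 12.
Since 12 > old gcd 6, the gcd CAN increase (e.g., set N[1] = 12).

Answer: yes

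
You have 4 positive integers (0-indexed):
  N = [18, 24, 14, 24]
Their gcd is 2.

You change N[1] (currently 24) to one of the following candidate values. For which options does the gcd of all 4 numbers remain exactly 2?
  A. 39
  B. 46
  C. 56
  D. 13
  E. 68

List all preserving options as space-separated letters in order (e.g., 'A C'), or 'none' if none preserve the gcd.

Old gcd = 2; gcd of others (without N[1]) = 2
New gcd for candidate v: gcd(2, v). Preserves old gcd iff gcd(2, v) = 2.
  Option A: v=39, gcd(2,39)=1 -> changes
  Option B: v=46, gcd(2,46)=2 -> preserves
  Option C: v=56, gcd(2,56)=2 -> preserves
  Option D: v=13, gcd(2,13)=1 -> changes
  Option E: v=68, gcd(2,68)=2 -> preserves

Answer: B C E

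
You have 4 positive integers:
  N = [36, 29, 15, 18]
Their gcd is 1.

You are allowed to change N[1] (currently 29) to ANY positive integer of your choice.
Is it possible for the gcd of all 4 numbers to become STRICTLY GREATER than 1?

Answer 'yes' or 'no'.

Answer: yes

Derivation:
Current gcd = 1
gcd of all OTHER numbers (without N[1]=29): gcd([36, 15, 18]) = 3
The new gcd after any change is gcd(3, new_value).
This can be at most 3.
Since 3 > old gcd 1, the gcd CAN increase (e.g., set N[1] = 3).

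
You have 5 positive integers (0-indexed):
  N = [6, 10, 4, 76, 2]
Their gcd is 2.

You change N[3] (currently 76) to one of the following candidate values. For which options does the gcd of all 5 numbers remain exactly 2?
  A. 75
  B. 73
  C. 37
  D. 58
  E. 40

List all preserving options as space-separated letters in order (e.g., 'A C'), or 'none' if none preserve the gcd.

Answer: D E

Derivation:
Old gcd = 2; gcd of others (without N[3]) = 2
New gcd for candidate v: gcd(2, v). Preserves old gcd iff gcd(2, v) = 2.
  Option A: v=75, gcd(2,75)=1 -> changes
  Option B: v=73, gcd(2,73)=1 -> changes
  Option C: v=37, gcd(2,37)=1 -> changes
  Option D: v=58, gcd(2,58)=2 -> preserves
  Option E: v=40, gcd(2,40)=2 -> preserves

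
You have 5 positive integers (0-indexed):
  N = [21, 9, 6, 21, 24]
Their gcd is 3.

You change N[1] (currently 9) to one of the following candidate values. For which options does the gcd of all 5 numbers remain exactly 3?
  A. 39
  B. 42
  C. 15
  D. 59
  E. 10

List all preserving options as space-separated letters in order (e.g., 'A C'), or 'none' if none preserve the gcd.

Old gcd = 3; gcd of others (without N[1]) = 3
New gcd for candidate v: gcd(3, v). Preserves old gcd iff gcd(3, v) = 3.
  Option A: v=39, gcd(3,39)=3 -> preserves
  Option B: v=42, gcd(3,42)=3 -> preserves
  Option C: v=15, gcd(3,15)=3 -> preserves
  Option D: v=59, gcd(3,59)=1 -> changes
  Option E: v=10, gcd(3,10)=1 -> changes

Answer: A B C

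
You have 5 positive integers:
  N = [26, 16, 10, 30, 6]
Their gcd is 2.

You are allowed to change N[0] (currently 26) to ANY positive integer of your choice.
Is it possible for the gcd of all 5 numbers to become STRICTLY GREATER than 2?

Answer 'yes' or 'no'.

Answer: no

Derivation:
Current gcd = 2
gcd of all OTHER numbers (without N[0]=26): gcd([16, 10, 30, 6]) = 2
The new gcd after any change is gcd(2, new_value).
This can be at most 2.
Since 2 = old gcd 2, the gcd can only stay the same or decrease.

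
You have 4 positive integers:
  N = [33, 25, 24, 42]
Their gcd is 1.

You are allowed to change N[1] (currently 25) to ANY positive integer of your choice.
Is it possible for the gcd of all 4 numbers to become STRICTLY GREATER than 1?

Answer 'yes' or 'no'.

Current gcd = 1
gcd of all OTHER numbers (without N[1]=25): gcd([33, 24, 42]) = 3
The new gcd after any change is gcd(3, new_value).
This can be at most 3.
Since 3 > old gcd 1, the gcd CAN increase (e.g., set N[1] = 3).

Answer: yes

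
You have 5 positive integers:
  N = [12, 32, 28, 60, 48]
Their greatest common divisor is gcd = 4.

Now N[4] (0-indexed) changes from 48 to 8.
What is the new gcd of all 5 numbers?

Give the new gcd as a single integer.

Answer: 4

Derivation:
Numbers: [12, 32, 28, 60, 48], gcd = 4
Change: index 4, 48 -> 8
gcd of the OTHER numbers (without index 4): gcd([12, 32, 28, 60]) = 4
New gcd = gcd(g_others, new_val) = gcd(4, 8) = 4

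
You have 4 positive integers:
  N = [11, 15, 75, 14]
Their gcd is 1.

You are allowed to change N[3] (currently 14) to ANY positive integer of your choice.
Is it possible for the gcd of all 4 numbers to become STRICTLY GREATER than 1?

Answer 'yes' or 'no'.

Answer: no

Derivation:
Current gcd = 1
gcd of all OTHER numbers (without N[3]=14): gcd([11, 15, 75]) = 1
The new gcd after any change is gcd(1, new_value).
This can be at most 1.
Since 1 = old gcd 1, the gcd can only stay the same or decrease.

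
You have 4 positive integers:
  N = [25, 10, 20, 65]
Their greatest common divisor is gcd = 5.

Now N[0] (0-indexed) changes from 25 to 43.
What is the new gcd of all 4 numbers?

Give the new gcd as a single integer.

Numbers: [25, 10, 20, 65], gcd = 5
Change: index 0, 25 -> 43
gcd of the OTHER numbers (without index 0): gcd([10, 20, 65]) = 5
New gcd = gcd(g_others, new_val) = gcd(5, 43) = 1

Answer: 1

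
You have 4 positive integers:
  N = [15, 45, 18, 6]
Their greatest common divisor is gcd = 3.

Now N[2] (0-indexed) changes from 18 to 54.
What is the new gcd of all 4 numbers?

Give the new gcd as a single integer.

Answer: 3

Derivation:
Numbers: [15, 45, 18, 6], gcd = 3
Change: index 2, 18 -> 54
gcd of the OTHER numbers (without index 2): gcd([15, 45, 6]) = 3
New gcd = gcd(g_others, new_val) = gcd(3, 54) = 3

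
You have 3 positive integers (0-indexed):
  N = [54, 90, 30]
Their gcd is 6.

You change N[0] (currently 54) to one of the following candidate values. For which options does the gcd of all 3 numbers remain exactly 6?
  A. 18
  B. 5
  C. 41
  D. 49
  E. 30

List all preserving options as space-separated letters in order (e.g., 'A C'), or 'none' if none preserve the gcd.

Answer: A

Derivation:
Old gcd = 6; gcd of others (without N[0]) = 30
New gcd for candidate v: gcd(30, v). Preserves old gcd iff gcd(30, v) = 6.
  Option A: v=18, gcd(30,18)=6 -> preserves
  Option B: v=5, gcd(30,5)=5 -> changes
  Option C: v=41, gcd(30,41)=1 -> changes
  Option D: v=49, gcd(30,49)=1 -> changes
  Option E: v=30, gcd(30,30)=30 -> changes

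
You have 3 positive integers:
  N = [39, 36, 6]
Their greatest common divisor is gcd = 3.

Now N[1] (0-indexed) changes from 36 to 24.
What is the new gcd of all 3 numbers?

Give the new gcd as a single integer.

Numbers: [39, 36, 6], gcd = 3
Change: index 1, 36 -> 24
gcd of the OTHER numbers (without index 1): gcd([39, 6]) = 3
New gcd = gcd(g_others, new_val) = gcd(3, 24) = 3

Answer: 3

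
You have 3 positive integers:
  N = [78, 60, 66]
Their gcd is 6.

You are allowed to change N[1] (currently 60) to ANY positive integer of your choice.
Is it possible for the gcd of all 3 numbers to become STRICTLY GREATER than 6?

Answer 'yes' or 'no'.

Answer: no

Derivation:
Current gcd = 6
gcd of all OTHER numbers (without N[1]=60): gcd([78, 66]) = 6
The new gcd after any change is gcd(6, new_value).
This can be at most 6.
Since 6 = old gcd 6, the gcd can only stay the same or decrease.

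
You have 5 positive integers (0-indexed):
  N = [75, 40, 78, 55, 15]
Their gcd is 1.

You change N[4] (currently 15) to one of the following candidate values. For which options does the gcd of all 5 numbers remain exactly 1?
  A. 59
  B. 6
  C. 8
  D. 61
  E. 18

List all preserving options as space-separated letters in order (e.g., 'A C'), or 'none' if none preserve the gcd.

Answer: A B C D E

Derivation:
Old gcd = 1; gcd of others (without N[4]) = 1
New gcd for candidate v: gcd(1, v). Preserves old gcd iff gcd(1, v) = 1.
  Option A: v=59, gcd(1,59)=1 -> preserves
  Option B: v=6, gcd(1,6)=1 -> preserves
  Option C: v=8, gcd(1,8)=1 -> preserves
  Option D: v=61, gcd(1,61)=1 -> preserves
  Option E: v=18, gcd(1,18)=1 -> preserves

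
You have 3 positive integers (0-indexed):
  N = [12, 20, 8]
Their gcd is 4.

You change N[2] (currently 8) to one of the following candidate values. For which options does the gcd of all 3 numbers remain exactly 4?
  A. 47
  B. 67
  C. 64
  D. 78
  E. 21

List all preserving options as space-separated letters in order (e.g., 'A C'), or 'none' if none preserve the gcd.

Answer: C

Derivation:
Old gcd = 4; gcd of others (without N[2]) = 4
New gcd for candidate v: gcd(4, v). Preserves old gcd iff gcd(4, v) = 4.
  Option A: v=47, gcd(4,47)=1 -> changes
  Option B: v=67, gcd(4,67)=1 -> changes
  Option C: v=64, gcd(4,64)=4 -> preserves
  Option D: v=78, gcd(4,78)=2 -> changes
  Option E: v=21, gcd(4,21)=1 -> changes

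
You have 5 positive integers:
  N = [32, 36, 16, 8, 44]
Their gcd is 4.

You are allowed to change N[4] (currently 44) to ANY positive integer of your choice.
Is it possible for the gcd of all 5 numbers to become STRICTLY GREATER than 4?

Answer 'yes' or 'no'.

Current gcd = 4
gcd of all OTHER numbers (without N[4]=44): gcd([32, 36, 16, 8]) = 4
The new gcd after any change is gcd(4, new_value).
This can be at most 4.
Since 4 = old gcd 4, the gcd can only stay the same or decrease.

Answer: no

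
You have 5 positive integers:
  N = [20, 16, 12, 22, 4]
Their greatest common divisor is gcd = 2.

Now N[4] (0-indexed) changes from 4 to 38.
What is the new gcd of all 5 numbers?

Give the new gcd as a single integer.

Answer: 2

Derivation:
Numbers: [20, 16, 12, 22, 4], gcd = 2
Change: index 4, 4 -> 38
gcd of the OTHER numbers (without index 4): gcd([20, 16, 12, 22]) = 2
New gcd = gcd(g_others, new_val) = gcd(2, 38) = 2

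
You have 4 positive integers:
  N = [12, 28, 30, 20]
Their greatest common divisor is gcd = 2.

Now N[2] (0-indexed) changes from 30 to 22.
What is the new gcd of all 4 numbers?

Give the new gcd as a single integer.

Answer: 2

Derivation:
Numbers: [12, 28, 30, 20], gcd = 2
Change: index 2, 30 -> 22
gcd of the OTHER numbers (without index 2): gcd([12, 28, 20]) = 4
New gcd = gcd(g_others, new_val) = gcd(4, 22) = 2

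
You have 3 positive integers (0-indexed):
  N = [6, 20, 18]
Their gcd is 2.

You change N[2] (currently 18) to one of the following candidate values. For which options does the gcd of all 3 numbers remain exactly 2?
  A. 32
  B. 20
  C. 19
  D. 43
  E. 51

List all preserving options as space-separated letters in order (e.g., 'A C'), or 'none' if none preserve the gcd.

Old gcd = 2; gcd of others (without N[2]) = 2
New gcd for candidate v: gcd(2, v). Preserves old gcd iff gcd(2, v) = 2.
  Option A: v=32, gcd(2,32)=2 -> preserves
  Option B: v=20, gcd(2,20)=2 -> preserves
  Option C: v=19, gcd(2,19)=1 -> changes
  Option D: v=43, gcd(2,43)=1 -> changes
  Option E: v=51, gcd(2,51)=1 -> changes

Answer: A B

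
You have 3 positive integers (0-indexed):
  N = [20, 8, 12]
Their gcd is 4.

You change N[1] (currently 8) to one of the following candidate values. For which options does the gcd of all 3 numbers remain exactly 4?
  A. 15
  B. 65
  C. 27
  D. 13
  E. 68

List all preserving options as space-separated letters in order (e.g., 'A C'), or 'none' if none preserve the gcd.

Old gcd = 4; gcd of others (without N[1]) = 4
New gcd for candidate v: gcd(4, v). Preserves old gcd iff gcd(4, v) = 4.
  Option A: v=15, gcd(4,15)=1 -> changes
  Option B: v=65, gcd(4,65)=1 -> changes
  Option C: v=27, gcd(4,27)=1 -> changes
  Option D: v=13, gcd(4,13)=1 -> changes
  Option E: v=68, gcd(4,68)=4 -> preserves

Answer: E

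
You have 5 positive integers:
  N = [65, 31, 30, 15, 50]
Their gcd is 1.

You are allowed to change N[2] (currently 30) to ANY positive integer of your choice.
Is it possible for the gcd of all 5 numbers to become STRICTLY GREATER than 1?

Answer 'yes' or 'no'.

Current gcd = 1
gcd of all OTHER numbers (without N[2]=30): gcd([65, 31, 15, 50]) = 1
The new gcd after any change is gcd(1, new_value).
This can be at most 1.
Since 1 = old gcd 1, the gcd can only stay the same or decrease.

Answer: no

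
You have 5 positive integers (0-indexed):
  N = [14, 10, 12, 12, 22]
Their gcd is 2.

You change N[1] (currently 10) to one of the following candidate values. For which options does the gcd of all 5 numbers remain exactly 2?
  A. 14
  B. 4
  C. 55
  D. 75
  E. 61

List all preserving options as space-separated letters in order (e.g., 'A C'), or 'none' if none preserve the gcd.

Old gcd = 2; gcd of others (without N[1]) = 2
New gcd for candidate v: gcd(2, v). Preserves old gcd iff gcd(2, v) = 2.
  Option A: v=14, gcd(2,14)=2 -> preserves
  Option B: v=4, gcd(2,4)=2 -> preserves
  Option C: v=55, gcd(2,55)=1 -> changes
  Option D: v=75, gcd(2,75)=1 -> changes
  Option E: v=61, gcd(2,61)=1 -> changes

Answer: A B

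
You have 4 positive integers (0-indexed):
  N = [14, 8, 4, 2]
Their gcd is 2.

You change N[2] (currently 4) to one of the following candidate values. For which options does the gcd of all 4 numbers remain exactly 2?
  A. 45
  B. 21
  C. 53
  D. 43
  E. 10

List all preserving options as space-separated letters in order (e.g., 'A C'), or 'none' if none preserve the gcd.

Old gcd = 2; gcd of others (without N[2]) = 2
New gcd for candidate v: gcd(2, v). Preserves old gcd iff gcd(2, v) = 2.
  Option A: v=45, gcd(2,45)=1 -> changes
  Option B: v=21, gcd(2,21)=1 -> changes
  Option C: v=53, gcd(2,53)=1 -> changes
  Option D: v=43, gcd(2,43)=1 -> changes
  Option E: v=10, gcd(2,10)=2 -> preserves

Answer: E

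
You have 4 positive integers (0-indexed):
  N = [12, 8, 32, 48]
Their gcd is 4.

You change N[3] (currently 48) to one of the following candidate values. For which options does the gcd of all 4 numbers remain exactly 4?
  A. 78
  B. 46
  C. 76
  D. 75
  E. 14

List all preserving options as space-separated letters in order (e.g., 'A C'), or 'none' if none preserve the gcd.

Old gcd = 4; gcd of others (without N[3]) = 4
New gcd for candidate v: gcd(4, v). Preserves old gcd iff gcd(4, v) = 4.
  Option A: v=78, gcd(4,78)=2 -> changes
  Option B: v=46, gcd(4,46)=2 -> changes
  Option C: v=76, gcd(4,76)=4 -> preserves
  Option D: v=75, gcd(4,75)=1 -> changes
  Option E: v=14, gcd(4,14)=2 -> changes

Answer: C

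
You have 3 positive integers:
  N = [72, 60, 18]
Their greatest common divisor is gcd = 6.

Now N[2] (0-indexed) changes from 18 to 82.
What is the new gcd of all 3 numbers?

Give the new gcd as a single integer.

Answer: 2

Derivation:
Numbers: [72, 60, 18], gcd = 6
Change: index 2, 18 -> 82
gcd of the OTHER numbers (without index 2): gcd([72, 60]) = 12
New gcd = gcd(g_others, new_val) = gcd(12, 82) = 2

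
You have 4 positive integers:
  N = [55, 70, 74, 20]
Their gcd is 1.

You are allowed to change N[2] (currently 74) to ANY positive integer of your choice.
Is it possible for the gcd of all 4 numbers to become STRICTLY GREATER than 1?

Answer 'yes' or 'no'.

Current gcd = 1
gcd of all OTHER numbers (without N[2]=74): gcd([55, 70, 20]) = 5
The new gcd after any change is gcd(5, new_value).
This can be at most 5.
Since 5 > old gcd 1, the gcd CAN increase (e.g., set N[2] = 5).

Answer: yes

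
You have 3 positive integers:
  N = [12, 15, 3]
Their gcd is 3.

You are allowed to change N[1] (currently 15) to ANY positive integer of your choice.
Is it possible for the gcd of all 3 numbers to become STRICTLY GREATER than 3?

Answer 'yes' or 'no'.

Answer: no

Derivation:
Current gcd = 3
gcd of all OTHER numbers (without N[1]=15): gcd([12, 3]) = 3
The new gcd after any change is gcd(3, new_value).
This can be at most 3.
Since 3 = old gcd 3, the gcd can only stay the same or decrease.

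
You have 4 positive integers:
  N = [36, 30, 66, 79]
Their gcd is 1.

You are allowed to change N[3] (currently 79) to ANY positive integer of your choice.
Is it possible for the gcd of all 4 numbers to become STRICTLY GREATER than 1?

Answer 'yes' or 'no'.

Answer: yes

Derivation:
Current gcd = 1
gcd of all OTHER numbers (without N[3]=79): gcd([36, 30, 66]) = 6
The new gcd after any change is gcd(6, new_value).
This can be at most 6.
Since 6 > old gcd 1, the gcd CAN increase (e.g., set N[3] = 6).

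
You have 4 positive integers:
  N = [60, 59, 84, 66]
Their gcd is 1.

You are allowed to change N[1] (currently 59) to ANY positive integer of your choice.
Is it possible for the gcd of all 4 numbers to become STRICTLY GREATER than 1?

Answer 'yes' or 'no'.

Current gcd = 1
gcd of all OTHER numbers (without N[1]=59): gcd([60, 84, 66]) = 6
The new gcd after any change is gcd(6, new_value).
This can be at most 6.
Since 6 > old gcd 1, the gcd CAN increase (e.g., set N[1] = 6).

Answer: yes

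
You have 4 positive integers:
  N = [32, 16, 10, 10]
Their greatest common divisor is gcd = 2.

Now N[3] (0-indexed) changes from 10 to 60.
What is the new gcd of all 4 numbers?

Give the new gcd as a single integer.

Numbers: [32, 16, 10, 10], gcd = 2
Change: index 3, 10 -> 60
gcd of the OTHER numbers (without index 3): gcd([32, 16, 10]) = 2
New gcd = gcd(g_others, new_val) = gcd(2, 60) = 2

Answer: 2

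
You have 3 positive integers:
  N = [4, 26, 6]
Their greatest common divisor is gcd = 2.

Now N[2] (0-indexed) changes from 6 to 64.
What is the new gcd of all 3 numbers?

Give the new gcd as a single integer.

Numbers: [4, 26, 6], gcd = 2
Change: index 2, 6 -> 64
gcd of the OTHER numbers (without index 2): gcd([4, 26]) = 2
New gcd = gcd(g_others, new_val) = gcd(2, 64) = 2

Answer: 2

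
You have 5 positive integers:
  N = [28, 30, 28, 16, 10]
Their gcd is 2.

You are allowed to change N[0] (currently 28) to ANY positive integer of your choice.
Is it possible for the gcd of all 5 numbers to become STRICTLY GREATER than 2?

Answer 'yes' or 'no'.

Answer: no

Derivation:
Current gcd = 2
gcd of all OTHER numbers (without N[0]=28): gcd([30, 28, 16, 10]) = 2
The new gcd after any change is gcd(2, new_value).
This can be at most 2.
Since 2 = old gcd 2, the gcd can only stay the same or decrease.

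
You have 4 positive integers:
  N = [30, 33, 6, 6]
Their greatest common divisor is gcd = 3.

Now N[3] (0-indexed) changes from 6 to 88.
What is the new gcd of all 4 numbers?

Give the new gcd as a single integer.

Numbers: [30, 33, 6, 6], gcd = 3
Change: index 3, 6 -> 88
gcd of the OTHER numbers (without index 3): gcd([30, 33, 6]) = 3
New gcd = gcd(g_others, new_val) = gcd(3, 88) = 1

Answer: 1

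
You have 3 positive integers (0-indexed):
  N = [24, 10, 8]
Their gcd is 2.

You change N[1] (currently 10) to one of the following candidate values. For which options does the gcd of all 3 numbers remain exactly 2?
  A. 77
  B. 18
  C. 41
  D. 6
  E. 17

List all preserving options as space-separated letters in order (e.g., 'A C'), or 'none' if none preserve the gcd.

Old gcd = 2; gcd of others (without N[1]) = 8
New gcd for candidate v: gcd(8, v). Preserves old gcd iff gcd(8, v) = 2.
  Option A: v=77, gcd(8,77)=1 -> changes
  Option B: v=18, gcd(8,18)=2 -> preserves
  Option C: v=41, gcd(8,41)=1 -> changes
  Option D: v=6, gcd(8,6)=2 -> preserves
  Option E: v=17, gcd(8,17)=1 -> changes

Answer: B D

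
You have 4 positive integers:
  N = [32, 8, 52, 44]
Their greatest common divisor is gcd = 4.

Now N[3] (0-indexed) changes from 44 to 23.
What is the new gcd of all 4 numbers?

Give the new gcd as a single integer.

Answer: 1

Derivation:
Numbers: [32, 8, 52, 44], gcd = 4
Change: index 3, 44 -> 23
gcd of the OTHER numbers (without index 3): gcd([32, 8, 52]) = 4
New gcd = gcd(g_others, new_val) = gcd(4, 23) = 1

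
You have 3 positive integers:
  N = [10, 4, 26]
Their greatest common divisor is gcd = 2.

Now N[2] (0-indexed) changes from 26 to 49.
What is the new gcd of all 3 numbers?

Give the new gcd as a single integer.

Numbers: [10, 4, 26], gcd = 2
Change: index 2, 26 -> 49
gcd of the OTHER numbers (without index 2): gcd([10, 4]) = 2
New gcd = gcd(g_others, new_val) = gcd(2, 49) = 1

Answer: 1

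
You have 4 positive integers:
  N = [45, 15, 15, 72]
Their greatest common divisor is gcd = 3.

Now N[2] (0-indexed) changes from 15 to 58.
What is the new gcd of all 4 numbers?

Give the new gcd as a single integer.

Answer: 1

Derivation:
Numbers: [45, 15, 15, 72], gcd = 3
Change: index 2, 15 -> 58
gcd of the OTHER numbers (without index 2): gcd([45, 15, 72]) = 3
New gcd = gcd(g_others, new_val) = gcd(3, 58) = 1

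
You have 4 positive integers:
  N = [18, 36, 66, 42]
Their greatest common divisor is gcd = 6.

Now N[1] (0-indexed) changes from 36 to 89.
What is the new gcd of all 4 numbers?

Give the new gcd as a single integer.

Numbers: [18, 36, 66, 42], gcd = 6
Change: index 1, 36 -> 89
gcd of the OTHER numbers (without index 1): gcd([18, 66, 42]) = 6
New gcd = gcd(g_others, new_val) = gcd(6, 89) = 1

Answer: 1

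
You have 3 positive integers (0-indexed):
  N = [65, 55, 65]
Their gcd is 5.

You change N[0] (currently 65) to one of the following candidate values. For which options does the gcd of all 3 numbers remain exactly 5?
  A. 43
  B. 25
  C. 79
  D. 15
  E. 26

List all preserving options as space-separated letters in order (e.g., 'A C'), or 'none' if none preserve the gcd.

Answer: B D

Derivation:
Old gcd = 5; gcd of others (without N[0]) = 5
New gcd for candidate v: gcd(5, v). Preserves old gcd iff gcd(5, v) = 5.
  Option A: v=43, gcd(5,43)=1 -> changes
  Option B: v=25, gcd(5,25)=5 -> preserves
  Option C: v=79, gcd(5,79)=1 -> changes
  Option D: v=15, gcd(5,15)=5 -> preserves
  Option E: v=26, gcd(5,26)=1 -> changes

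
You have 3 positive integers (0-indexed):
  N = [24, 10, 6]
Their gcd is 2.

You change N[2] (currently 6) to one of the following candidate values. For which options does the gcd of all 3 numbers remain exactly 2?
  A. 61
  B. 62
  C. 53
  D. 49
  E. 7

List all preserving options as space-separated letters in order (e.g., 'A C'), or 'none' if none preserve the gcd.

Answer: B

Derivation:
Old gcd = 2; gcd of others (without N[2]) = 2
New gcd for candidate v: gcd(2, v). Preserves old gcd iff gcd(2, v) = 2.
  Option A: v=61, gcd(2,61)=1 -> changes
  Option B: v=62, gcd(2,62)=2 -> preserves
  Option C: v=53, gcd(2,53)=1 -> changes
  Option D: v=49, gcd(2,49)=1 -> changes
  Option E: v=7, gcd(2,7)=1 -> changes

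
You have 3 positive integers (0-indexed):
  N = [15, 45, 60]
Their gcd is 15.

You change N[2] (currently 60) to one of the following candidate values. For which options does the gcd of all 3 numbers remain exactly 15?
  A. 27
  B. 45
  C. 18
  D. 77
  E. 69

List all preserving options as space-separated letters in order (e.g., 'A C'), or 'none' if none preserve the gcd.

Answer: B

Derivation:
Old gcd = 15; gcd of others (without N[2]) = 15
New gcd for candidate v: gcd(15, v). Preserves old gcd iff gcd(15, v) = 15.
  Option A: v=27, gcd(15,27)=3 -> changes
  Option B: v=45, gcd(15,45)=15 -> preserves
  Option C: v=18, gcd(15,18)=3 -> changes
  Option D: v=77, gcd(15,77)=1 -> changes
  Option E: v=69, gcd(15,69)=3 -> changes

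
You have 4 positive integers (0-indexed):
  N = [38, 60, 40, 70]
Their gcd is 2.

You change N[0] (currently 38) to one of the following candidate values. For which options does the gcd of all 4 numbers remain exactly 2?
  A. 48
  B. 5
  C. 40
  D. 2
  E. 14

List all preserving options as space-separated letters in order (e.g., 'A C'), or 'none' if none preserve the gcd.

Old gcd = 2; gcd of others (without N[0]) = 10
New gcd for candidate v: gcd(10, v). Preserves old gcd iff gcd(10, v) = 2.
  Option A: v=48, gcd(10,48)=2 -> preserves
  Option B: v=5, gcd(10,5)=5 -> changes
  Option C: v=40, gcd(10,40)=10 -> changes
  Option D: v=2, gcd(10,2)=2 -> preserves
  Option E: v=14, gcd(10,14)=2 -> preserves

Answer: A D E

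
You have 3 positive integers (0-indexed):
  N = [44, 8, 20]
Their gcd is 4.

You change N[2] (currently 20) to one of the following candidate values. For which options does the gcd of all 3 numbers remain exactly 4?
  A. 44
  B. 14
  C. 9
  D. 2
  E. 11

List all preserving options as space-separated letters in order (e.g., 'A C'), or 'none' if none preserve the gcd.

Old gcd = 4; gcd of others (without N[2]) = 4
New gcd for candidate v: gcd(4, v). Preserves old gcd iff gcd(4, v) = 4.
  Option A: v=44, gcd(4,44)=4 -> preserves
  Option B: v=14, gcd(4,14)=2 -> changes
  Option C: v=9, gcd(4,9)=1 -> changes
  Option D: v=2, gcd(4,2)=2 -> changes
  Option E: v=11, gcd(4,11)=1 -> changes

Answer: A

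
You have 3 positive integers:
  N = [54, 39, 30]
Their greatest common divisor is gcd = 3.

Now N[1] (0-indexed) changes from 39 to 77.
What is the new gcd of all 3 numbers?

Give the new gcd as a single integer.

Answer: 1

Derivation:
Numbers: [54, 39, 30], gcd = 3
Change: index 1, 39 -> 77
gcd of the OTHER numbers (without index 1): gcd([54, 30]) = 6
New gcd = gcd(g_others, new_val) = gcd(6, 77) = 1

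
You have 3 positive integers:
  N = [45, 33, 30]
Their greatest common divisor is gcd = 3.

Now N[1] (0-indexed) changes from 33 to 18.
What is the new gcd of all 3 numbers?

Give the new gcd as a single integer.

Answer: 3

Derivation:
Numbers: [45, 33, 30], gcd = 3
Change: index 1, 33 -> 18
gcd of the OTHER numbers (without index 1): gcd([45, 30]) = 15
New gcd = gcd(g_others, new_val) = gcd(15, 18) = 3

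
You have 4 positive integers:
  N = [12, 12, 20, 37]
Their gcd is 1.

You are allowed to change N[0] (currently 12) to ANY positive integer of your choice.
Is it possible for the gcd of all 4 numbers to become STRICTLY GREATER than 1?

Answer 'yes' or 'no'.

Current gcd = 1
gcd of all OTHER numbers (without N[0]=12): gcd([12, 20, 37]) = 1
The new gcd after any change is gcd(1, new_value).
This can be at most 1.
Since 1 = old gcd 1, the gcd can only stay the same or decrease.

Answer: no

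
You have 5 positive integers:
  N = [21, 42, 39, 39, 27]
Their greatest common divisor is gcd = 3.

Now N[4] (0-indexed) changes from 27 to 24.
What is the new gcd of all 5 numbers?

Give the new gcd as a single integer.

Answer: 3

Derivation:
Numbers: [21, 42, 39, 39, 27], gcd = 3
Change: index 4, 27 -> 24
gcd of the OTHER numbers (without index 4): gcd([21, 42, 39, 39]) = 3
New gcd = gcd(g_others, new_val) = gcd(3, 24) = 3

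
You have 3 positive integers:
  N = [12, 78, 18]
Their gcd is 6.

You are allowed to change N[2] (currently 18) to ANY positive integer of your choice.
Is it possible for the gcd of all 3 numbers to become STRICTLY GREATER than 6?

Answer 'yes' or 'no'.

Answer: no

Derivation:
Current gcd = 6
gcd of all OTHER numbers (without N[2]=18): gcd([12, 78]) = 6
The new gcd after any change is gcd(6, new_value).
This can be at most 6.
Since 6 = old gcd 6, the gcd can only stay the same or decrease.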